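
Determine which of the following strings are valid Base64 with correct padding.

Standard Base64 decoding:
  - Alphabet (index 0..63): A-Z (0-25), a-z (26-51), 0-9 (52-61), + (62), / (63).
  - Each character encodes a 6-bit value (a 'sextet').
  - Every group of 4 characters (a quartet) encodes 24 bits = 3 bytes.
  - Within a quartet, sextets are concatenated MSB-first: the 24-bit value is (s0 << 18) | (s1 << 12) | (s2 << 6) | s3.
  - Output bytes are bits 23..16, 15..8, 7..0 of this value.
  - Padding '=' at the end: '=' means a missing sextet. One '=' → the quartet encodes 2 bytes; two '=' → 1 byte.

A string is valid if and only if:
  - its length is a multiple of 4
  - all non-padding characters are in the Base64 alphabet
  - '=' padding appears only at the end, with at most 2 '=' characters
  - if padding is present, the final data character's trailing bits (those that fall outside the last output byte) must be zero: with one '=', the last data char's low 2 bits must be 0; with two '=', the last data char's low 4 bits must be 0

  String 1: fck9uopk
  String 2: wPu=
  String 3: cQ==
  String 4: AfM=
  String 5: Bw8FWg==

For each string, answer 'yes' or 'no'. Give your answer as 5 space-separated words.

Answer: yes no yes yes yes

Derivation:
String 1: 'fck9uopk' → valid
String 2: 'wPu=' → invalid (bad trailing bits)
String 3: 'cQ==' → valid
String 4: 'AfM=' → valid
String 5: 'Bw8FWg==' → valid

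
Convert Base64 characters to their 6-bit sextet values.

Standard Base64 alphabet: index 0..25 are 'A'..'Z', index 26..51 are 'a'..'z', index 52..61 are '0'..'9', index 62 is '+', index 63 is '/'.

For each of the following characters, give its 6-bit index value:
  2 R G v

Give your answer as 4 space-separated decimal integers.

Answer: 54 17 6 47

Derivation:
'2': 0..9 range, 52 + ord('2') − ord('0') = 54
'R': A..Z range, ord('R') − ord('A') = 17
'G': A..Z range, ord('G') − ord('A') = 6
'v': a..z range, 26 + ord('v') − ord('a') = 47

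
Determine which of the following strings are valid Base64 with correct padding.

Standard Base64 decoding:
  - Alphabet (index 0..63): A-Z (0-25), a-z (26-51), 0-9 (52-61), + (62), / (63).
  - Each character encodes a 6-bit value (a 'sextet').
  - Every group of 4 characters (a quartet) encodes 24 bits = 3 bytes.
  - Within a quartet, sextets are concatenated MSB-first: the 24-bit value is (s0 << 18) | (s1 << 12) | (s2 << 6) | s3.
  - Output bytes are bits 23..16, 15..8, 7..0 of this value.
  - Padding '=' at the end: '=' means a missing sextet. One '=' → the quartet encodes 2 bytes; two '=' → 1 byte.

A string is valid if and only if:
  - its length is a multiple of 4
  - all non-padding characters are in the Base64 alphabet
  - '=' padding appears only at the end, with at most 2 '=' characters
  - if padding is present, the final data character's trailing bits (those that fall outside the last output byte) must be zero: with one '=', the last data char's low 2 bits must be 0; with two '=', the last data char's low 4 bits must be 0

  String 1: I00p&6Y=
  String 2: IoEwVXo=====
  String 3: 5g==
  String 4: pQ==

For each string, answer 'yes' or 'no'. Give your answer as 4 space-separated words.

Answer: no no yes yes

Derivation:
String 1: 'I00p&6Y=' → invalid (bad char(s): ['&'])
String 2: 'IoEwVXo=====' → invalid (5 pad chars (max 2))
String 3: '5g==' → valid
String 4: 'pQ==' → valid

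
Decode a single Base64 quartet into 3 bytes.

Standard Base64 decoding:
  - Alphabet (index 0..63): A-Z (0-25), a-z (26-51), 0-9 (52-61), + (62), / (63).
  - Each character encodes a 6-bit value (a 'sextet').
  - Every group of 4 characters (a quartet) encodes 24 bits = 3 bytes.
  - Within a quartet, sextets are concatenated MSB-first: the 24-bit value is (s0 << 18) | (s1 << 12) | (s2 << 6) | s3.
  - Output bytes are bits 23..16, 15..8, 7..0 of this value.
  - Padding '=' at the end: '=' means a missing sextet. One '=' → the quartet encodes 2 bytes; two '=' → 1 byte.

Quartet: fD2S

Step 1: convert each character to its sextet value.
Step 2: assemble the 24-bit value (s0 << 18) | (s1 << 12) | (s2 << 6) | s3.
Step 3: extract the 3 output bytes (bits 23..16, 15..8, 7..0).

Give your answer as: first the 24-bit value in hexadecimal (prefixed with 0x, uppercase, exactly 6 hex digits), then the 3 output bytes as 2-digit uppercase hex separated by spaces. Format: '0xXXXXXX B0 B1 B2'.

Sextets: f=31, D=3, 2=54, S=18
24-bit: (31<<18) | (3<<12) | (54<<6) | 18
      = 0x7C0000 | 0x003000 | 0x000D80 | 0x000012
      = 0x7C3D92
Bytes: (v>>16)&0xFF=7C, (v>>8)&0xFF=3D, v&0xFF=92

Answer: 0x7C3D92 7C 3D 92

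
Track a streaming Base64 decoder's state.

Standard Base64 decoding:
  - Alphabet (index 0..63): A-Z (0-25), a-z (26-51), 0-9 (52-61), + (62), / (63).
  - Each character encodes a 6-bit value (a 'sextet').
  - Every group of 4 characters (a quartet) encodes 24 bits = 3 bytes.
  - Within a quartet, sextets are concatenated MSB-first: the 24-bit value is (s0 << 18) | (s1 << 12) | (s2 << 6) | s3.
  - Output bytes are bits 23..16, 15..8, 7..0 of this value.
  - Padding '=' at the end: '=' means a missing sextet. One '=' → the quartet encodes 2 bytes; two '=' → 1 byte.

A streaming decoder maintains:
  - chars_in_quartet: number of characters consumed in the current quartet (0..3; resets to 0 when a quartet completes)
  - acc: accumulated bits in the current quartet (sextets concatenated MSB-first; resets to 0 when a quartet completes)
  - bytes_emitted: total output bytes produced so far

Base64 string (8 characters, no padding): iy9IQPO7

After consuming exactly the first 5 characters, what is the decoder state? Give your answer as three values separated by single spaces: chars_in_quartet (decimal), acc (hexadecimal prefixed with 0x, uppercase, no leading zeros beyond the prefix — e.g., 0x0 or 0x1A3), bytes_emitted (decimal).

Answer: 1 0x10 3

Derivation:
After char 0 ('i'=34): chars_in_quartet=1 acc=0x22 bytes_emitted=0
After char 1 ('y'=50): chars_in_quartet=2 acc=0x8B2 bytes_emitted=0
After char 2 ('9'=61): chars_in_quartet=3 acc=0x22CBD bytes_emitted=0
After char 3 ('I'=8): chars_in_quartet=4 acc=0x8B2F48 -> emit 8B 2F 48, reset; bytes_emitted=3
After char 4 ('Q'=16): chars_in_quartet=1 acc=0x10 bytes_emitted=3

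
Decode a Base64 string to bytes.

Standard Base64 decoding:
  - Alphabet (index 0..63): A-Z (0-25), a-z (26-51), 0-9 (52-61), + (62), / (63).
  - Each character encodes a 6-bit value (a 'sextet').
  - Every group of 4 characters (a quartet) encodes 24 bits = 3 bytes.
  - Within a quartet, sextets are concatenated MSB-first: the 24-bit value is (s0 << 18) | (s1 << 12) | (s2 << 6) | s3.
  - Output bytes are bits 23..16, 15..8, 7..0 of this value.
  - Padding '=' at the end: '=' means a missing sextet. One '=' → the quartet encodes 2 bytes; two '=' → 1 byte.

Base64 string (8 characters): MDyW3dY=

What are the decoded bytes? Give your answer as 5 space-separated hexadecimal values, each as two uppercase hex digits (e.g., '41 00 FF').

Answer: 30 3C 96 DD D6

Derivation:
After char 0 ('M'=12): chars_in_quartet=1 acc=0xC bytes_emitted=0
After char 1 ('D'=3): chars_in_quartet=2 acc=0x303 bytes_emitted=0
After char 2 ('y'=50): chars_in_quartet=3 acc=0xC0F2 bytes_emitted=0
After char 3 ('W'=22): chars_in_quartet=4 acc=0x303C96 -> emit 30 3C 96, reset; bytes_emitted=3
After char 4 ('3'=55): chars_in_quartet=1 acc=0x37 bytes_emitted=3
After char 5 ('d'=29): chars_in_quartet=2 acc=0xDDD bytes_emitted=3
After char 6 ('Y'=24): chars_in_quartet=3 acc=0x37758 bytes_emitted=3
Padding '=': partial quartet acc=0x37758 -> emit DD D6; bytes_emitted=5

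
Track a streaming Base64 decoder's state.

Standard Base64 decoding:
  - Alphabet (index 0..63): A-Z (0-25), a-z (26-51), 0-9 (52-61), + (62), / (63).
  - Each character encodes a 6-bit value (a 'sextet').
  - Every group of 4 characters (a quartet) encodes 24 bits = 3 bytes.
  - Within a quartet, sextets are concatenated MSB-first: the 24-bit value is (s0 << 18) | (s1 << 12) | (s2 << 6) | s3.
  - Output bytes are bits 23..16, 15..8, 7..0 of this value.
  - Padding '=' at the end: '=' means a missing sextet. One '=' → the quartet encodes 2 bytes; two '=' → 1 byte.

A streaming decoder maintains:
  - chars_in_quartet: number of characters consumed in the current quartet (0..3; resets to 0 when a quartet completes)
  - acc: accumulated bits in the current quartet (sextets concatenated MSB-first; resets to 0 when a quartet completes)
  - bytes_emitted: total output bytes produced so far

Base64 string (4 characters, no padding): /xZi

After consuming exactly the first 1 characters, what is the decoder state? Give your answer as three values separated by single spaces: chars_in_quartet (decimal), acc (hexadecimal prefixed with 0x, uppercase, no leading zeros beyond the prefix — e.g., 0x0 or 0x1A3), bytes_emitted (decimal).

Answer: 1 0x3F 0

Derivation:
After char 0 ('/'=63): chars_in_quartet=1 acc=0x3F bytes_emitted=0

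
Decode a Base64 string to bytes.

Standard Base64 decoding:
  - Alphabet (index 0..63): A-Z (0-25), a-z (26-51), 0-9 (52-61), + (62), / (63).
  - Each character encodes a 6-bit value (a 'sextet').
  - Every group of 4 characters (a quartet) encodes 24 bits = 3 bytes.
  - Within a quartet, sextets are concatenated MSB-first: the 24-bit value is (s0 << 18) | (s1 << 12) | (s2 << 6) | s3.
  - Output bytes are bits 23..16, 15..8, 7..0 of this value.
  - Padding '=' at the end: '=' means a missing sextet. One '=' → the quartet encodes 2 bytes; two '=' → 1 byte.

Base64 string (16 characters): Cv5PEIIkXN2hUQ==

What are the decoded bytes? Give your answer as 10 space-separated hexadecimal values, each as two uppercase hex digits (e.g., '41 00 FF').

After char 0 ('C'=2): chars_in_quartet=1 acc=0x2 bytes_emitted=0
After char 1 ('v'=47): chars_in_quartet=2 acc=0xAF bytes_emitted=0
After char 2 ('5'=57): chars_in_quartet=3 acc=0x2BF9 bytes_emitted=0
After char 3 ('P'=15): chars_in_quartet=4 acc=0xAFE4F -> emit 0A FE 4F, reset; bytes_emitted=3
After char 4 ('E'=4): chars_in_quartet=1 acc=0x4 bytes_emitted=3
After char 5 ('I'=8): chars_in_quartet=2 acc=0x108 bytes_emitted=3
After char 6 ('I'=8): chars_in_quartet=3 acc=0x4208 bytes_emitted=3
After char 7 ('k'=36): chars_in_quartet=4 acc=0x108224 -> emit 10 82 24, reset; bytes_emitted=6
After char 8 ('X'=23): chars_in_quartet=1 acc=0x17 bytes_emitted=6
After char 9 ('N'=13): chars_in_quartet=2 acc=0x5CD bytes_emitted=6
After char 10 ('2'=54): chars_in_quartet=3 acc=0x17376 bytes_emitted=6
After char 11 ('h'=33): chars_in_quartet=4 acc=0x5CDDA1 -> emit 5C DD A1, reset; bytes_emitted=9
After char 12 ('U'=20): chars_in_quartet=1 acc=0x14 bytes_emitted=9
After char 13 ('Q'=16): chars_in_quartet=2 acc=0x510 bytes_emitted=9
Padding '==': partial quartet acc=0x510 -> emit 51; bytes_emitted=10

Answer: 0A FE 4F 10 82 24 5C DD A1 51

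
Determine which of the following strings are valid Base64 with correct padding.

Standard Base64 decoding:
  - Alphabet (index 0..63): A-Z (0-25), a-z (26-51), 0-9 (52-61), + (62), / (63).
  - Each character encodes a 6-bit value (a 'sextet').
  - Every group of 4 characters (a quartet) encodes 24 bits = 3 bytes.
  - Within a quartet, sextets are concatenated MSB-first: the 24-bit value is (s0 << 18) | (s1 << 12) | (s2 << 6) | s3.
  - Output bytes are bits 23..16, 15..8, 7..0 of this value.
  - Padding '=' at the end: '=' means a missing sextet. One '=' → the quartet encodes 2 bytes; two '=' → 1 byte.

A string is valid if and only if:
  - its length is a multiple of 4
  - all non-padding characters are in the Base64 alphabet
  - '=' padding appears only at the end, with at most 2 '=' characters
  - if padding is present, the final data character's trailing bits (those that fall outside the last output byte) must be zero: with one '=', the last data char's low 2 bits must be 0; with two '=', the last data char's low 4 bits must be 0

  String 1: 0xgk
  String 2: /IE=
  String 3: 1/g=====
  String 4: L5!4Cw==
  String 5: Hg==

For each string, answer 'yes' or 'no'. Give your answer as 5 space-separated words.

Answer: yes yes no no yes

Derivation:
String 1: '0xgk' → valid
String 2: '/IE=' → valid
String 3: '1/g=====' → invalid (5 pad chars (max 2))
String 4: 'L5!4Cw==' → invalid (bad char(s): ['!'])
String 5: 'Hg==' → valid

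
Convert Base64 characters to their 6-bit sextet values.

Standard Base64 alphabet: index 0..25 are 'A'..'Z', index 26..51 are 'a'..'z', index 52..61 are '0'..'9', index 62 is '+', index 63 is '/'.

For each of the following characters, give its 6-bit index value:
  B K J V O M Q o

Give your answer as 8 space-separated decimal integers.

'B': A..Z range, ord('B') − ord('A') = 1
'K': A..Z range, ord('K') − ord('A') = 10
'J': A..Z range, ord('J') − ord('A') = 9
'V': A..Z range, ord('V') − ord('A') = 21
'O': A..Z range, ord('O') − ord('A') = 14
'M': A..Z range, ord('M') − ord('A') = 12
'Q': A..Z range, ord('Q') − ord('A') = 16
'o': a..z range, 26 + ord('o') − ord('a') = 40

Answer: 1 10 9 21 14 12 16 40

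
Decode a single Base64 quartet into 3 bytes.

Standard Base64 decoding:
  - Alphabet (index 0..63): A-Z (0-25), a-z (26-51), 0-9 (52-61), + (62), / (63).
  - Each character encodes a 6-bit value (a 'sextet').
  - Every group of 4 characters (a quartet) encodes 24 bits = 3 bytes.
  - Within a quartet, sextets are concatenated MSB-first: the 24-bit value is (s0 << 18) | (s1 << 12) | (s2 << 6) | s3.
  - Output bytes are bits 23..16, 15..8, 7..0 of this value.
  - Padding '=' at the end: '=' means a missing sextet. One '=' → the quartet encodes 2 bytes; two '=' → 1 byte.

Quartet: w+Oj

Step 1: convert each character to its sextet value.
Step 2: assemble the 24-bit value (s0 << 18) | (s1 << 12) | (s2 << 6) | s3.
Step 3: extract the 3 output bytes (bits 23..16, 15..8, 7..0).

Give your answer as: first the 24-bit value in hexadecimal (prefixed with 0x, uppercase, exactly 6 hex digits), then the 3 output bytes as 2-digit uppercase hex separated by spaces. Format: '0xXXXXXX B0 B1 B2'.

Answer: 0xC3E3A3 C3 E3 A3

Derivation:
Sextets: w=48, +=62, O=14, j=35
24-bit: (48<<18) | (62<<12) | (14<<6) | 35
      = 0xC00000 | 0x03E000 | 0x000380 | 0x000023
      = 0xC3E3A3
Bytes: (v>>16)&0xFF=C3, (v>>8)&0xFF=E3, v&0xFF=A3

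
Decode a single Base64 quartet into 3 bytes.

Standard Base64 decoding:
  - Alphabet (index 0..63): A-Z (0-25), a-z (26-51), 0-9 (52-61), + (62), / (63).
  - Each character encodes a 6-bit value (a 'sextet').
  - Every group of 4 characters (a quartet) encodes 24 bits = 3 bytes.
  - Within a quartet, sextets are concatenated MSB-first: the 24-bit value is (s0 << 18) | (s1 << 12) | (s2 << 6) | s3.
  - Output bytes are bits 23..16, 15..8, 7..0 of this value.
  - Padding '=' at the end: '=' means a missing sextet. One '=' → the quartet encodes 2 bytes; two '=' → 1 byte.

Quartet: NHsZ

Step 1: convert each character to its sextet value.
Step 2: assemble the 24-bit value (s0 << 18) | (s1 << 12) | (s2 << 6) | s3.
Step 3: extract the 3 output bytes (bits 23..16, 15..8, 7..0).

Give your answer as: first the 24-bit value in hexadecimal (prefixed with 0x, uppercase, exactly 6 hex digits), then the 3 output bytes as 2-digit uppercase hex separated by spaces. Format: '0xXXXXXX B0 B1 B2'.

Sextets: N=13, H=7, s=44, Z=25
24-bit: (13<<18) | (7<<12) | (44<<6) | 25
      = 0x340000 | 0x007000 | 0x000B00 | 0x000019
      = 0x347B19
Bytes: (v>>16)&0xFF=34, (v>>8)&0xFF=7B, v&0xFF=19

Answer: 0x347B19 34 7B 19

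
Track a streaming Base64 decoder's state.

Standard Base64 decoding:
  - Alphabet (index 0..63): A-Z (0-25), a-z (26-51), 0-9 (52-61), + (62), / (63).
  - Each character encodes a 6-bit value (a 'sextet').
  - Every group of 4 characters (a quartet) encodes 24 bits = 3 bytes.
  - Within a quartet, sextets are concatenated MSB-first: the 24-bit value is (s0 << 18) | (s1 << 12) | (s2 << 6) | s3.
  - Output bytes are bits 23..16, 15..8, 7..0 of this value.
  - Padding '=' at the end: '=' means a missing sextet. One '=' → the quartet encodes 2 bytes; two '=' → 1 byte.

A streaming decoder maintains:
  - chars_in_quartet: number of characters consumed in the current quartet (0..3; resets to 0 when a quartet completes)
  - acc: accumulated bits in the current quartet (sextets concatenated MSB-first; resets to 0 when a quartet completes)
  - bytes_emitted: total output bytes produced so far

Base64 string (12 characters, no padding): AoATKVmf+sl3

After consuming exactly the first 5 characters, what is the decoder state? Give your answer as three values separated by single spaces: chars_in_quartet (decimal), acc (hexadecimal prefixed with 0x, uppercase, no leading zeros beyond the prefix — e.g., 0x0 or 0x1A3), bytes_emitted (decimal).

After char 0 ('A'=0): chars_in_quartet=1 acc=0x0 bytes_emitted=0
After char 1 ('o'=40): chars_in_quartet=2 acc=0x28 bytes_emitted=0
After char 2 ('A'=0): chars_in_quartet=3 acc=0xA00 bytes_emitted=0
After char 3 ('T'=19): chars_in_quartet=4 acc=0x28013 -> emit 02 80 13, reset; bytes_emitted=3
After char 4 ('K'=10): chars_in_quartet=1 acc=0xA bytes_emitted=3

Answer: 1 0xA 3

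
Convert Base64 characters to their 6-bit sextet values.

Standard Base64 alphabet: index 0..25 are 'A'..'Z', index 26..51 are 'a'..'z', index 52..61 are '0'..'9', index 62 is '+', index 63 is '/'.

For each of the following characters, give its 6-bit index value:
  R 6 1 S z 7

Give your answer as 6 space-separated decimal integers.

'R': A..Z range, ord('R') − ord('A') = 17
'6': 0..9 range, 52 + ord('6') − ord('0') = 58
'1': 0..9 range, 52 + ord('1') − ord('0') = 53
'S': A..Z range, ord('S') − ord('A') = 18
'z': a..z range, 26 + ord('z') − ord('a') = 51
'7': 0..9 range, 52 + ord('7') − ord('0') = 59

Answer: 17 58 53 18 51 59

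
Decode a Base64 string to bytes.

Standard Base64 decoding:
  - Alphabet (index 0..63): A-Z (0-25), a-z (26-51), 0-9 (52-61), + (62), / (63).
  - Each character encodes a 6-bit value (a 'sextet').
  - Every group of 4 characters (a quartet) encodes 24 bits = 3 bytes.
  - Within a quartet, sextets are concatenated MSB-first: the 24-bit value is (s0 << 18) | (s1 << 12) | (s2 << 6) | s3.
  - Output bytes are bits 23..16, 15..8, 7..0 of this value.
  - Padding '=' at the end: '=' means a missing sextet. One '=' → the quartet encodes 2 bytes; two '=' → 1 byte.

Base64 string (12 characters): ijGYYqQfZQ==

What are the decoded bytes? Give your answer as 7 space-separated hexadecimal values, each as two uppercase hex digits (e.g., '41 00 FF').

After char 0 ('i'=34): chars_in_quartet=1 acc=0x22 bytes_emitted=0
After char 1 ('j'=35): chars_in_quartet=2 acc=0x8A3 bytes_emitted=0
After char 2 ('G'=6): chars_in_quartet=3 acc=0x228C6 bytes_emitted=0
After char 3 ('Y'=24): chars_in_quartet=4 acc=0x8A3198 -> emit 8A 31 98, reset; bytes_emitted=3
After char 4 ('Y'=24): chars_in_quartet=1 acc=0x18 bytes_emitted=3
After char 5 ('q'=42): chars_in_quartet=2 acc=0x62A bytes_emitted=3
After char 6 ('Q'=16): chars_in_quartet=3 acc=0x18A90 bytes_emitted=3
After char 7 ('f'=31): chars_in_quartet=4 acc=0x62A41F -> emit 62 A4 1F, reset; bytes_emitted=6
After char 8 ('Z'=25): chars_in_quartet=1 acc=0x19 bytes_emitted=6
After char 9 ('Q'=16): chars_in_quartet=2 acc=0x650 bytes_emitted=6
Padding '==': partial quartet acc=0x650 -> emit 65; bytes_emitted=7

Answer: 8A 31 98 62 A4 1F 65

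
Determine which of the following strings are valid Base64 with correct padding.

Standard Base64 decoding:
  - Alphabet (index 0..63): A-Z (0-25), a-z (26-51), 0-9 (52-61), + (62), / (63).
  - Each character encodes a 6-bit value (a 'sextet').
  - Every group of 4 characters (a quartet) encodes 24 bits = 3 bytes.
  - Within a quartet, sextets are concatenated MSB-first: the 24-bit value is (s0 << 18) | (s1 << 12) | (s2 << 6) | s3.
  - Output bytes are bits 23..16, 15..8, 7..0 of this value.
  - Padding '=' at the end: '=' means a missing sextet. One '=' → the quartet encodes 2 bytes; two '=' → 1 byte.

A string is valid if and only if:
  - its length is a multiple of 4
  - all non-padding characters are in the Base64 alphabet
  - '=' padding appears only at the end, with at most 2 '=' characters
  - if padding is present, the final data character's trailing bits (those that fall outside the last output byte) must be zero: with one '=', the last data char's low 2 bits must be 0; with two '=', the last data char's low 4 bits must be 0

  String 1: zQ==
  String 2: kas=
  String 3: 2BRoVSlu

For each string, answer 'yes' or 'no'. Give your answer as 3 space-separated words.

Answer: yes yes yes

Derivation:
String 1: 'zQ==' → valid
String 2: 'kas=' → valid
String 3: '2BRoVSlu' → valid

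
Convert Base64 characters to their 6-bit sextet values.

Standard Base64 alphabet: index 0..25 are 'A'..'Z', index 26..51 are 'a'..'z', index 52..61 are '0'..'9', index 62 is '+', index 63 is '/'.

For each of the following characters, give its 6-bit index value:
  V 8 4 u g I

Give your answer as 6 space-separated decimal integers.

Answer: 21 60 56 46 32 8

Derivation:
'V': A..Z range, ord('V') − ord('A') = 21
'8': 0..9 range, 52 + ord('8') − ord('0') = 60
'4': 0..9 range, 52 + ord('4') − ord('0') = 56
'u': a..z range, 26 + ord('u') − ord('a') = 46
'g': a..z range, 26 + ord('g') − ord('a') = 32
'I': A..Z range, ord('I') − ord('A') = 8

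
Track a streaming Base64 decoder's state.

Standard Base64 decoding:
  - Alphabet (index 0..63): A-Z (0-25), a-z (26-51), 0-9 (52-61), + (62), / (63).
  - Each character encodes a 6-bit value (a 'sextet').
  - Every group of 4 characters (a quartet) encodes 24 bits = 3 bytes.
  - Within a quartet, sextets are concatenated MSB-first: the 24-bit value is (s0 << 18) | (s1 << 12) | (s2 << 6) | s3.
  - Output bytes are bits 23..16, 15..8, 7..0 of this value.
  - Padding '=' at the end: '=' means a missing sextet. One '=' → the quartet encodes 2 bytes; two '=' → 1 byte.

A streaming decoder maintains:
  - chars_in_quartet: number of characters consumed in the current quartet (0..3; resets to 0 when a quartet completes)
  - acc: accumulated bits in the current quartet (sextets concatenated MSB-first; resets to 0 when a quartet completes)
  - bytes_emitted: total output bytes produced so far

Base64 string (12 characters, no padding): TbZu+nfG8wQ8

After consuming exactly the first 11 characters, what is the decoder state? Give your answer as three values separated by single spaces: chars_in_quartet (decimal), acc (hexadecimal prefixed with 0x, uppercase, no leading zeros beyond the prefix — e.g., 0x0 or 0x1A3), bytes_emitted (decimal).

After char 0 ('T'=19): chars_in_quartet=1 acc=0x13 bytes_emitted=0
After char 1 ('b'=27): chars_in_quartet=2 acc=0x4DB bytes_emitted=0
After char 2 ('Z'=25): chars_in_quartet=3 acc=0x136D9 bytes_emitted=0
After char 3 ('u'=46): chars_in_quartet=4 acc=0x4DB66E -> emit 4D B6 6E, reset; bytes_emitted=3
After char 4 ('+'=62): chars_in_quartet=1 acc=0x3E bytes_emitted=3
After char 5 ('n'=39): chars_in_quartet=2 acc=0xFA7 bytes_emitted=3
After char 6 ('f'=31): chars_in_quartet=3 acc=0x3E9DF bytes_emitted=3
After char 7 ('G'=6): chars_in_quartet=4 acc=0xFA77C6 -> emit FA 77 C6, reset; bytes_emitted=6
After char 8 ('8'=60): chars_in_quartet=1 acc=0x3C bytes_emitted=6
After char 9 ('w'=48): chars_in_quartet=2 acc=0xF30 bytes_emitted=6
After char 10 ('Q'=16): chars_in_quartet=3 acc=0x3CC10 bytes_emitted=6

Answer: 3 0x3CC10 6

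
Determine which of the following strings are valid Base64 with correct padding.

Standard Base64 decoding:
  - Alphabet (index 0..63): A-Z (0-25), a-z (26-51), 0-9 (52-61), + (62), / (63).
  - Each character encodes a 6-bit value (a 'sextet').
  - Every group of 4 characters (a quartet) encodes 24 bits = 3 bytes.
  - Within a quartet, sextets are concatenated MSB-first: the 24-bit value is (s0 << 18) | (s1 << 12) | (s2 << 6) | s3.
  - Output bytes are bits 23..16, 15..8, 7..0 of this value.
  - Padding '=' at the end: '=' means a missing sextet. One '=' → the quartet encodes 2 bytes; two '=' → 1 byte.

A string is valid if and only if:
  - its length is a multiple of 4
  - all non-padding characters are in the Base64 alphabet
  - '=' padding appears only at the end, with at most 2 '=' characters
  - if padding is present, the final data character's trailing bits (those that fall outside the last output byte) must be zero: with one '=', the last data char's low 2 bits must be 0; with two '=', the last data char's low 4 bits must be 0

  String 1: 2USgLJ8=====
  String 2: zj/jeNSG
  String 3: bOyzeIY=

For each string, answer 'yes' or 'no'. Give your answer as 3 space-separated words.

String 1: '2USgLJ8=====' → invalid (5 pad chars (max 2))
String 2: 'zj/jeNSG' → valid
String 3: 'bOyzeIY=' → valid

Answer: no yes yes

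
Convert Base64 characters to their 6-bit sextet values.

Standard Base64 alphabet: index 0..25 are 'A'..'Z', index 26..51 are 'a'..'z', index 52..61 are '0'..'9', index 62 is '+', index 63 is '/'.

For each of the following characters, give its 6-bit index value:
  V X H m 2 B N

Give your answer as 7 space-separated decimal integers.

Answer: 21 23 7 38 54 1 13

Derivation:
'V': A..Z range, ord('V') − ord('A') = 21
'X': A..Z range, ord('X') − ord('A') = 23
'H': A..Z range, ord('H') − ord('A') = 7
'm': a..z range, 26 + ord('m') − ord('a') = 38
'2': 0..9 range, 52 + ord('2') − ord('0') = 54
'B': A..Z range, ord('B') − ord('A') = 1
'N': A..Z range, ord('N') − ord('A') = 13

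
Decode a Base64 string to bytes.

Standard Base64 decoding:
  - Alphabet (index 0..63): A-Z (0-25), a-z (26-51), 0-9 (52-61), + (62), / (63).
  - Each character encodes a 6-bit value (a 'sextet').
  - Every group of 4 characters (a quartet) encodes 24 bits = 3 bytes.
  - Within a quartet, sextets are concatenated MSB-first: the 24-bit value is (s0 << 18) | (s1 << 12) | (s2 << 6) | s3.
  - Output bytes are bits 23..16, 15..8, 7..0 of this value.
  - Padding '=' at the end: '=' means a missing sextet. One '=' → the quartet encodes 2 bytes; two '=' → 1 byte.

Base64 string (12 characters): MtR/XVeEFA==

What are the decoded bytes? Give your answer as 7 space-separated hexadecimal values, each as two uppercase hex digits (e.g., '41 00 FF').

After char 0 ('M'=12): chars_in_quartet=1 acc=0xC bytes_emitted=0
After char 1 ('t'=45): chars_in_quartet=2 acc=0x32D bytes_emitted=0
After char 2 ('R'=17): chars_in_quartet=3 acc=0xCB51 bytes_emitted=0
After char 3 ('/'=63): chars_in_quartet=4 acc=0x32D47F -> emit 32 D4 7F, reset; bytes_emitted=3
After char 4 ('X'=23): chars_in_quartet=1 acc=0x17 bytes_emitted=3
After char 5 ('V'=21): chars_in_quartet=2 acc=0x5D5 bytes_emitted=3
After char 6 ('e'=30): chars_in_quartet=3 acc=0x1755E bytes_emitted=3
After char 7 ('E'=4): chars_in_quartet=4 acc=0x5D5784 -> emit 5D 57 84, reset; bytes_emitted=6
After char 8 ('F'=5): chars_in_quartet=1 acc=0x5 bytes_emitted=6
After char 9 ('A'=0): chars_in_quartet=2 acc=0x140 bytes_emitted=6
Padding '==': partial quartet acc=0x140 -> emit 14; bytes_emitted=7

Answer: 32 D4 7F 5D 57 84 14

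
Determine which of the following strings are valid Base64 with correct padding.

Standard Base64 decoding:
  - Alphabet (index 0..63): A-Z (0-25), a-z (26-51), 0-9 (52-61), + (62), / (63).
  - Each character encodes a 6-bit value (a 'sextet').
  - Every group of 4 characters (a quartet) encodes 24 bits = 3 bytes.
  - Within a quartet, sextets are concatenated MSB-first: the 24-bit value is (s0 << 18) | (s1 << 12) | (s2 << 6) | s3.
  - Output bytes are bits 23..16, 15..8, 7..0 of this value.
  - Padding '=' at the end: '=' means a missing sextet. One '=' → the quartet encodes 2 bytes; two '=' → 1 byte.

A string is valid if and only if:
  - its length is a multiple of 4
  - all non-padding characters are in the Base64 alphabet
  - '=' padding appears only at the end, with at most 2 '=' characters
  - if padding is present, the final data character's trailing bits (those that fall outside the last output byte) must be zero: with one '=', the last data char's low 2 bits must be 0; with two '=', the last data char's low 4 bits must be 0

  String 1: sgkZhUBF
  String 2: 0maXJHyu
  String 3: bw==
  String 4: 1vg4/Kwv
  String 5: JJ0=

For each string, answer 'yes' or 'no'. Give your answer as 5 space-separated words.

Answer: yes yes yes yes yes

Derivation:
String 1: 'sgkZhUBF' → valid
String 2: '0maXJHyu' → valid
String 3: 'bw==' → valid
String 4: '1vg4/Kwv' → valid
String 5: 'JJ0=' → valid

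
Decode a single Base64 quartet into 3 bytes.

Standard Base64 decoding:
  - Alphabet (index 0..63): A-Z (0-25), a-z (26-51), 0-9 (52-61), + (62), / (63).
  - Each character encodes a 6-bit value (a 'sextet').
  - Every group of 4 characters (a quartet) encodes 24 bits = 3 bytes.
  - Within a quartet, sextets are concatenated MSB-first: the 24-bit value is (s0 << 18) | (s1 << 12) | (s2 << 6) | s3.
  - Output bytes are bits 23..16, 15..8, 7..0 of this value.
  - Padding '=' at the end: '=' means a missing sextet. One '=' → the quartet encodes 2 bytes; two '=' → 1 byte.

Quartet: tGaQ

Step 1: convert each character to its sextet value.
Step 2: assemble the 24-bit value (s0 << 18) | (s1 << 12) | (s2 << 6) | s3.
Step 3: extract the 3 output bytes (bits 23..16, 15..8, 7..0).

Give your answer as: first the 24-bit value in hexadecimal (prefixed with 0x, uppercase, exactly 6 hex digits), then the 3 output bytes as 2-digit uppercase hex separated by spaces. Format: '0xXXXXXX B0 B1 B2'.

Answer: 0xB46690 B4 66 90

Derivation:
Sextets: t=45, G=6, a=26, Q=16
24-bit: (45<<18) | (6<<12) | (26<<6) | 16
      = 0xB40000 | 0x006000 | 0x000680 | 0x000010
      = 0xB46690
Bytes: (v>>16)&0xFF=B4, (v>>8)&0xFF=66, v&0xFF=90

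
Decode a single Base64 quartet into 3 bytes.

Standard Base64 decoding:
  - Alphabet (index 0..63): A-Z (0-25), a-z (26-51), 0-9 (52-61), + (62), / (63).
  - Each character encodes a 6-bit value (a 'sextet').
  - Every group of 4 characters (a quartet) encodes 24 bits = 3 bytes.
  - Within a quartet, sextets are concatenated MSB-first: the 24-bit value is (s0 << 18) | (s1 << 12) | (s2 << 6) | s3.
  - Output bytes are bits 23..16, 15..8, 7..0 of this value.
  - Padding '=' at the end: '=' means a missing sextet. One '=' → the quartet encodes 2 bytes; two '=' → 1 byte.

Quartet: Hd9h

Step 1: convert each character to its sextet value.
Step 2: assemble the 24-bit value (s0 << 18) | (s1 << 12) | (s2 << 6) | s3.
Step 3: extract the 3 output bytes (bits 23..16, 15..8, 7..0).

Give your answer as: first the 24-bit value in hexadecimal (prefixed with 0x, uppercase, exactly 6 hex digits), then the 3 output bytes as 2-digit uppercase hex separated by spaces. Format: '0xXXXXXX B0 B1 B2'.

Answer: 0x1DDF61 1D DF 61

Derivation:
Sextets: H=7, d=29, 9=61, h=33
24-bit: (7<<18) | (29<<12) | (61<<6) | 33
      = 0x1C0000 | 0x01D000 | 0x000F40 | 0x000021
      = 0x1DDF61
Bytes: (v>>16)&0xFF=1D, (v>>8)&0xFF=DF, v&0xFF=61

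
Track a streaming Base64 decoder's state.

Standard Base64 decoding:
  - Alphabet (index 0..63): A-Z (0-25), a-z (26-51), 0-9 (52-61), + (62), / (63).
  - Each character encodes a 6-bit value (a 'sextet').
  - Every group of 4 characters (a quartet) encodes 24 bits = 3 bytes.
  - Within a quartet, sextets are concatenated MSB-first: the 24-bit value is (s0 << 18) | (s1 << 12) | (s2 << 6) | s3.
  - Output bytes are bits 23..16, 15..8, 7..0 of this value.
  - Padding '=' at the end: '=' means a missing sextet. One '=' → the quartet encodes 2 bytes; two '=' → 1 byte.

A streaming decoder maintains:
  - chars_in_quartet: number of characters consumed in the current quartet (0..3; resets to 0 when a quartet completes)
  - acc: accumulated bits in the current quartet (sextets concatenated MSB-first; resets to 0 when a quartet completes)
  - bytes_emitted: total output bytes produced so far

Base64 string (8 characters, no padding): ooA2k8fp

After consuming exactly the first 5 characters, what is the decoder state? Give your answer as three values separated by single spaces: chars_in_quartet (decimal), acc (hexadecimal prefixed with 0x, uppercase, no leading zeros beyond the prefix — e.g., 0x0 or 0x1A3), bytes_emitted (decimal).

Answer: 1 0x24 3

Derivation:
After char 0 ('o'=40): chars_in_quartet=1 acc=0x28 bytes_emitted=0
After char 1 ('o'=40): chars_in_quartet=2 acc=0xA28 bytes_emitted=0
After char 2 ('A'=0): chars_in_quartet=3 acc=0x28A00 bytes_emitted=0
After char 3 ('2'=54): chars_in_quartet=4 acc=0xA28036 -> emit A2 80 36, reset; bytes_emitted=3
After char 4 ('k'=36): chars_in_quartet=1 acc=0x24 bytes_emitted=3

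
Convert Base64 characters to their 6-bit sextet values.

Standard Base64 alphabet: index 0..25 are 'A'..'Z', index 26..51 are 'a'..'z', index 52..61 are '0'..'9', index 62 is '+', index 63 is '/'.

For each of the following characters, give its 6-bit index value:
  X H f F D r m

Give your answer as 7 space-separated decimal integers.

'X': A..Z range, ord('X') − ord('A') = 23
'H': A..Z range, ord('H') − ord('A') = 7
'f': a..z range, 26 + ord('f') − ord('a') = 31
'F': A..Z range, ord('F') − ord('A') = 5
'D': A..Z range, ord('D') − ord('A') = 3
'r': a..z range, 26 + ord('r') − ord('a') = 43
'm': a..z range, 26 + ord('m') − ord('a') = 38

Answer: 23 7 31 5 3 43 38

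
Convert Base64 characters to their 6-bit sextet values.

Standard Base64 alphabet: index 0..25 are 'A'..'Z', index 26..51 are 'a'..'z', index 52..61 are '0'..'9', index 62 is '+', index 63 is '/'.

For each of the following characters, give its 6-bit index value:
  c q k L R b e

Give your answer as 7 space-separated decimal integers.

'c': a..z range, 26 + ord('c') − ord('a') = 28
'q': a..z range, 26 + ord('q') − ord('a') = 42
'k': a..z range, 26 + ord('k') − ord('a') = 36
'L': A..Z range, ord('L') − ord('A') = 11
'R': A..Z range, ord('R') − ord('A') = 17
'b': a..z range, 26 + ord('b') − ord('a') = 27
'e': a..z range, 26 + ord('e') − ord('a') = 30

Answer: 28 42 36 11 17 27 30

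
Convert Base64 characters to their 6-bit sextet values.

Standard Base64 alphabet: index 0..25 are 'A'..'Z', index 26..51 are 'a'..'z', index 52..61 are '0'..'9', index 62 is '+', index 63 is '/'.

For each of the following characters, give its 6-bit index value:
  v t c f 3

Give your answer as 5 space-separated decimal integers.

Answer: 47 45 28 31 55

Derivation:
'v': a..z range, 26 + ord('v') − ord('a') = 47
't': a..z range, 26 + ord('t') − ord('a') = 45
'c': a..z range, 26 + ord('c') − ord('a') = 28
'f': a..z range, 26 + ord('f') − ord('a') = 31
'3': 0..9 range, 52 + ord('3') − ord('0') = 55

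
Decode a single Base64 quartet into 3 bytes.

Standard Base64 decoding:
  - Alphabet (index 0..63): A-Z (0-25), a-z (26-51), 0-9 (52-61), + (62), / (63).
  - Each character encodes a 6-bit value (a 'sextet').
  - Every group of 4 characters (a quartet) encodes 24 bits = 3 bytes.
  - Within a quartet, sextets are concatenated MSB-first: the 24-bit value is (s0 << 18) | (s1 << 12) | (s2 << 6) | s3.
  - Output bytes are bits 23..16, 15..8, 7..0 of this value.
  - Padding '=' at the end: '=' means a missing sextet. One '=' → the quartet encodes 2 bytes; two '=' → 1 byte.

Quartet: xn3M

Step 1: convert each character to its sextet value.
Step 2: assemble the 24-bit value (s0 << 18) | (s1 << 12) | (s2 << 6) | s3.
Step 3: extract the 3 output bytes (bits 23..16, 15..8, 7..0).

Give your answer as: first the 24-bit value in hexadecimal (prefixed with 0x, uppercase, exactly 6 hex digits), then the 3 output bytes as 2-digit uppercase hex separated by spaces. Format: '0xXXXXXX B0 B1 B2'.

Sextets: x=49, n=39, 3=55, M=12
24-bit: (49<<18) | (39<<12) | (55<<6) | 12
      = 0xC40000 | 0x027000 | 0x000DC0 | 0x00000C
      = 0xC67DCC
Bytes: (v>>16)&0xFF=C6, (v>>8)&0xFF=7D, v&0xFF=CC

Answer: 0xC67DCC C6 7D CC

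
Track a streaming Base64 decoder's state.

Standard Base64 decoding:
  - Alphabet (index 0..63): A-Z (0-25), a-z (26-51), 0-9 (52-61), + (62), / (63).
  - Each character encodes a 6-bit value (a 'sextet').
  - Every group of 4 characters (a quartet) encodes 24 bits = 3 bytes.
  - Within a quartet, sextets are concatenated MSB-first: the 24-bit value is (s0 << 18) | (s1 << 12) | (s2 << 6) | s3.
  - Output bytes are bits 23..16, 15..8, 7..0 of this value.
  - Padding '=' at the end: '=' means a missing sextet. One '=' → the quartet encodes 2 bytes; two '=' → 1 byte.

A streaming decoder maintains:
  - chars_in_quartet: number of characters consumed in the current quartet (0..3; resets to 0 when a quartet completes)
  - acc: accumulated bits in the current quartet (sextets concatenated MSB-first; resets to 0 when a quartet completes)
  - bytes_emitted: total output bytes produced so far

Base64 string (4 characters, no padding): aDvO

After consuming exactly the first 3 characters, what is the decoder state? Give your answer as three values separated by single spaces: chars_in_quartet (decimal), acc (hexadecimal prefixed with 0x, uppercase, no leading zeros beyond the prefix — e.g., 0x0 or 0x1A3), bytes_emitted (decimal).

Answer: 3 0x1A0EF 0

Derivation:
After char 0 ('a'=26): chars_in_quartet=1 acc=0x1A bytes_emitted=0
After char 1 ('D'=3): chars_in_quartet=2 acc=0x683 bytes_emitted=0
After char 2 ('v'=47): chars_in_quartet=3 acc=0x1A0EF bytes_emitted=0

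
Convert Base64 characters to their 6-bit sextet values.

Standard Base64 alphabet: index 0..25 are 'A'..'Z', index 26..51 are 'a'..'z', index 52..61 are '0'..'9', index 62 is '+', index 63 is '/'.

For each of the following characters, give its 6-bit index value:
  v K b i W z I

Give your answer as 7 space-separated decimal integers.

Answer: 47 10 27 34 22 51 8

Derivation:
'v': a..z range, 26 + ord('v') − ord('a') = 47
'K': A..Z range, ord('K') − ord('A') = 10
'b': a..z range, 26 + ord('b') − ord('a') = 27
'i': a..z range, 26 + ord('i') − ord('a') = 34
'W': A..Z range, ord('W') − ord('A') = 22
'z': a..z range, 26 + ord('z') − ord('a') = 51
'I': A..Z range, ord('I') − ord('A') = 8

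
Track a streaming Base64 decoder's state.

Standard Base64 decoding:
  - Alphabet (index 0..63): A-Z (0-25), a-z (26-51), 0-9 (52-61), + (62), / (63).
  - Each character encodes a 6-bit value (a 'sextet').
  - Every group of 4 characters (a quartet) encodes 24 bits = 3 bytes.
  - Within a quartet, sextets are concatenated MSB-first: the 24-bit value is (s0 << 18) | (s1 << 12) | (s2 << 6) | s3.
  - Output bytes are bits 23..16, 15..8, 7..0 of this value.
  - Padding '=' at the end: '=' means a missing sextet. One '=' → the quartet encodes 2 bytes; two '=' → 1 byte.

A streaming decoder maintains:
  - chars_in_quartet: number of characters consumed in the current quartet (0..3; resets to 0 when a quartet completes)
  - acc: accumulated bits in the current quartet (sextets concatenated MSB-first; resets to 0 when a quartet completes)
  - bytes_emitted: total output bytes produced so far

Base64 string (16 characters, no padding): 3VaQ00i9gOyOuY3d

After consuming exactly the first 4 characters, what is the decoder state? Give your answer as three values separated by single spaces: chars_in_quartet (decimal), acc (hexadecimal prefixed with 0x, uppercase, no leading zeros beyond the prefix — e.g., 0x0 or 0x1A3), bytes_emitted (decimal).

Answer: 0 0x0 3

Derivation:
After char 0 ('3'=55): chars_in_quartet=1 acc=0x37 bytes_emitted=0
After char 1 ('V'=21): chars_in_quartet=2 acc=0xDD5 bytes_emitted=0
After char 2 ('a'=26): chars_in_quartet=3 acc=0x3755A bytes_emitted=0
After char 3 ('Q'=16): chars_in_quartet=4 acc=0xDD5690 -> emit DD 56 90, reset; bytes_emitted=3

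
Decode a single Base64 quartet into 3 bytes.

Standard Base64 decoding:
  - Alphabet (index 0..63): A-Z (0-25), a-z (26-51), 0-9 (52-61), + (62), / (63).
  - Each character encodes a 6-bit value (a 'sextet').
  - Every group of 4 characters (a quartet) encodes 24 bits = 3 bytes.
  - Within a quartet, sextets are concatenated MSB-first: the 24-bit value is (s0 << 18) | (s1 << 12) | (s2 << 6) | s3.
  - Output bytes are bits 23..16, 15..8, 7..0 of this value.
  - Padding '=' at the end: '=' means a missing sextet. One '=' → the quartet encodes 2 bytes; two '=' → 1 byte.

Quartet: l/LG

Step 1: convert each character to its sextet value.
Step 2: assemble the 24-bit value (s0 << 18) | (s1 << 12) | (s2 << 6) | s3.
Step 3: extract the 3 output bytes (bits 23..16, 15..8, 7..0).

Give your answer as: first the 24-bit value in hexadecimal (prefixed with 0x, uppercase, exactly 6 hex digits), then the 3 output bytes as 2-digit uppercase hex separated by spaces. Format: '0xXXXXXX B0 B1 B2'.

Sextets: l=37, /=63, L=11, G=6
24-bit: (37<<18) | (63<<12) | (11<<6) | 6
      = 0x940000 | 0x03F000 | 0x0002C0 | 0x000006
      = 0x97F2C6
Bytes: (v>>16)&0xFF=97, (v>>8)&0xFF=F2, v&0xFF=C6

Answer: 0x97F2C6 97 F2 C6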